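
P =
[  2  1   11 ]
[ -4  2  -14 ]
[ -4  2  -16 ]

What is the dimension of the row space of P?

3

Row reduce to echelon form.
R2 ← R2 + (2)·R1: [0, 4, 8]
R3 ← R3 + (2)·R1: [0, 4, 6]
R3 ← R3 − R2: [0, 0, -2]
Echelon form has 3 nonzero rows, so rank(P) = 3.
The row space has dimension equal to the rank: 3.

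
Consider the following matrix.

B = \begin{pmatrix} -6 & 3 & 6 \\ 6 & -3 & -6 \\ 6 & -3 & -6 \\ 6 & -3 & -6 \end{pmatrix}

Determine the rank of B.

1

Row reduce to echelon form.
R2 ← R2 + R1: [0, 0, 0]
R3 ← R3 + R1: [0, 0, 0]
R4 ← R4 + R1: [0, 0, 0]
Echelon form has 1 nonzero row, so rank(B) = 1.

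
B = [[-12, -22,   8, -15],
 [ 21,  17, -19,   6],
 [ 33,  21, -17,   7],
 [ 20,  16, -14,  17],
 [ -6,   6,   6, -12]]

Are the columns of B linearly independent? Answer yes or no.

yes

Row reduce B to echelon form.
R2 ← R2 + (7/4)·R1: [0, -43/2, -5, -81/4]
R3 ← R3 + (11/4)·R1: [0, -79/2, 5, -137/4]
R4 ← R4 + (5/3)·R1: [0, -62/3, -2/3, -8]
R5 ← R5 − (1/2)·R1: [0, 17, 2, -9/2]
R3 ← R3 − (79/43)·R2: [0, 0, 610/43, 127/43]
R4 ← R4 − (124/129)·R2: [0, 0, 178/43, 493/43]
R5 ← R5 + (34/43)·R2: [0, 0, -84/43, -882/43]
R4 ← R4 − (89/305)·R3: [0, 0, 0, 3234/305]
R5 ← R5 + (42/305)·R3: [0, 0, 0, -6132/305]
R5 ← R5 + (146/77)·R4: [0, 0, 0, 0]
4 pivots among 4 columns.
Every column is a pivot column, so the columns are linearly independent.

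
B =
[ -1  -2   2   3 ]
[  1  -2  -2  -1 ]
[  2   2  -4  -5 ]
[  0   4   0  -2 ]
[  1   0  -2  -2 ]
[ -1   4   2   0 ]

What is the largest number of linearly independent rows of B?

Row reduce to echelon form.
R2 ← R2 + R1: [0, -4, 0, 2]
R3 ← R3 + (2)·R1: [0, -2, 0, 1]
R5 ← R5 + R1: [0, -2, 0, 1]
R6 ← R6 − R1: [0, 6, 0, -3]
R3 ← R3 − (1/2)·R2: [0, 0, 0, 0]
R4 ← R4 + R2: [0, 0, 0, 0]
R5 ← R5 − (1/2)·R2: [0, 0, 0, 0]
R6 ← R6 + (3/2)·R2: [0, 0, 0, 0]
Echelon form has 2 nonzero rows, so rank(B) = 2.
The rank gives the maximum number of linearly independent rows: 2.

2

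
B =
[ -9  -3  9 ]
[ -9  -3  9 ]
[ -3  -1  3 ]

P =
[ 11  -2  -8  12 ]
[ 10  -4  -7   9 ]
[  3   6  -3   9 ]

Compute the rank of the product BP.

1

First compute BP:
[[-102,  84,  66, -54],
 [-102,  84,  66, -54],
 [-34,  28,  22, -18]]
Now row reduce the product.
R2 ← R2 − R1: [0, 0, 0, 0]
R3 ← R3 − (1/3)·R1: [0, 0, 0, 0]
1 nonzero row, so rank(BP) = 1.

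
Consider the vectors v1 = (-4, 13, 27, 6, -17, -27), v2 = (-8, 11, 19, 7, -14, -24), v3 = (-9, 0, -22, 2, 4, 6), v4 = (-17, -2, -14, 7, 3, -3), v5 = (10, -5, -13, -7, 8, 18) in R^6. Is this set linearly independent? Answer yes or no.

Form the matrix with these vectors as rows and row reduce.
R2 ← R2 − (2)·R1: [0, -15, -35, -5, 20, 30]
R3 ← R3 − (9/4)·R1: [0, -117/4, -331/4, -23/2, 169/4, 267/4]
R4 ← R4 − (17/4)·R1: [0, -229/4, -515/4, -37/2, 301/4, 447/4]
R5 ← R5 + (5/2)·R1: [0, 55/2, 109/2, 8, -69/2, -99/2]
R3 ← R3 − (39/20)·R2: [0, 0, -29/2, -7/4, 13/4, 33/4]
R4 ← R4 − (229/60)·R2: [0, 0, 29/6, 7/12, -13/12, -11/4]
R5 ← R5 + (11/6)·R2: [0, 0, -29/3, -7/6, 13/6, 11/2]
R4 ← R4 + (1/3)·R3: [0, 0, 0, 0, 0, 0]
R5 ← R5 − (2/3)·R3: [0, 0, 0, 0, 0, 0]
3 nonzero rows, so the 5 vectors span a space of dimension 3.
Since 3 < 5, the vectors are linearly dependent.

no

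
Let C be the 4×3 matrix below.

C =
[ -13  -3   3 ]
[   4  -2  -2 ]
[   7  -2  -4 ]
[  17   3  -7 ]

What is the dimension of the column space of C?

Row reduce to echelon form.
R2 ← R2 + (4/13)·R1: [0, -38/13, -14/13]
R3 ← R3 + (7/13)·R1: [0, -47/13, -31/13]
R4 ← R4 + (17/13)·R1: [0, -12/13, -40/13]
R3 ← R3 − (47/38)·R2: [0, 0, -20/19]
R4 ← R4 − (6/19)·R2: [0, 0, -52/19]
R4 ← R4 − (13/5)·R3: [0, 0, 0]
Echelon form has 3 nonzero rows, so rank(C) = 3.
The column space has dimension equal to the rank: 3.

3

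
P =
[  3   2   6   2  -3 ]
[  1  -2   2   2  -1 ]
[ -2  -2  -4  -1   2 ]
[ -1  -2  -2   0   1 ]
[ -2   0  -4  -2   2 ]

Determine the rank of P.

2

Row reduce to echelon form.
R2 ← R2 − (1/3)·R1: [0, -8/3, 0, 4/3, 0]
R3 ← R3 + (2/3)·R1: [0, -2/3, 0, 1/3, 0]
R4 ← R4 + (1/3)·R1: [0, -4/3, 0, 2/3, 0]
R5 ← R5 + (2/3)·R1: [0, 4/3, 0, -2/3, 0]
R3 ← R3 − (1/4)·R2: [0, 0, 0, 0, 0]
R4 ← R4 − (1/2)·R2: [0, 0, 0, 0, 0]
R5 ← R5 + (1/2)·R2: [0, 0, 0, 0, 0]
Echelon form has 2 nonzero rows, so rank(P) = 2.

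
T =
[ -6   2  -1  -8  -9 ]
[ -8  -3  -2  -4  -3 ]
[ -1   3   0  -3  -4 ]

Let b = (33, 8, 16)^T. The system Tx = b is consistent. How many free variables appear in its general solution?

Row reduce the augmented matrix [T | b].
R2 ← R2 − (4/3)·R1: [0, -17/3, -2/3, 20/3, 9, -36]
R3 ← R3 − (1/6)·R1: [0, 8/3, 1/6, -5/3, -5/2, 21/2]
R3 ← R3 + (8/17)·R2: [0, 0, -5/34, 25/17, 59/34, -219/34]
The echelon form has 3 nonzero rows, and every pivot lies in the first 5 columns, so rank(T) = rank([T|b]) = 3.
The system is consistent.
Free variables = (unknowns) − (rank) = 5 − 3 = 2.

2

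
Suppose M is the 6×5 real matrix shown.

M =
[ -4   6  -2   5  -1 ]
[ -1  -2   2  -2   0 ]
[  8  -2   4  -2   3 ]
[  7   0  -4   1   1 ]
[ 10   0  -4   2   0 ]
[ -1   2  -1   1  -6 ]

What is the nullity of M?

0

Row reduce to echelon form.
R2 ← R2 − (1/4)·R1: [0, -7/2, 5/2, -13/4, 1/4]
R3 ← R3 + (2)·R1: [0, 10, 0, 8, 1]
R4 ← R4 + (7/4)·R1: [0, 21/2, -15/2, 39/4, -3/4]
R5 ← R5 + (5/2)·R1: [0, 15, -9, 29/2, -5/2]
R6 ← R6 − (1/4)·R1: [0, 1/2, -1/2, -1/4, -23/4]
R3 ← R3 + (20/7)·R2: [0, 0, 50/7, -9/7, 12/7]
R4 ← R4 + (3)·R2: [0, 0, 0, 0, 0]
R5 ← R5 + (30/7)·R2: [0, 0, 12/7, 4/7, -10/7]
R6 ← R6 + (1/7)·R2: [0, 0, -1/7, -5/7, -40/7]
R5 ← R5 − (6/25)·R3: [0, 0, 0, 22/25, -46/25]
R6 ← R6 + (1/50)·R3: [0, 0, 0, -37/50, -142/25]
Swap R4 ↔ R5
R6 ← R6 + (37/44)·R4: [0, 0, 0, 0, -159/22]
Swap R5 ↔ R6
5 nonzero rows, so rank(M) = 5.
M has 5 columns; by rank–nullity, nullity = 5 − 5 = 0.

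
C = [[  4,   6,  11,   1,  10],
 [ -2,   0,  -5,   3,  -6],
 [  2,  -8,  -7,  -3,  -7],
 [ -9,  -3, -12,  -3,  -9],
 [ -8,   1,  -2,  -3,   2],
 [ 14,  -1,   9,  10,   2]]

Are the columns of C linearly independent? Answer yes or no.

no

Row reduce C to echelon form.
R2 ← R2 + (1/2)·R1: [0, 3, 1/2, 7/2, -1]
R3 ← R3 − (1/2)·R1: [0, -11, -25/2, -7/2, -12]
R4 ← R4 + (9/4)·R1: [0, 21/2, 51/4, -3/4, 27/2]
R5 ← R5 + (2)·R1: [0, 13, 20, -1, 22]
R6 ← R6 − (7/2)·R1: [0, -22, -59/2, 13/2, -33]
R3 ← R3 + (11/3)·R2: [0, 0, -32/3, 28/3, -47/3]
R4 ← R4 − (7/2)·R2: [0, 0, 11, -13, 17]
R5 ← R5 − (13/3)·R2: [0, 0, 107/6, -97/6, 79/3]
R6 ← R6 + (22/3)·R2: [0, 0, -155/6, 193/6, -121/3]
R4 ← R4 + (33/32)·R3: [0, 0, 0, -27/8, 27/32]
R5 ← R5 + (107/64)·R3: [0, 0, 0, -9/16, 9/64]
R6 ← R6 − (155/64)·R3: [0, 0, 0, 153/16, -153/64]
R5 ← R5 − (1/6)·R4: [0, 0, 0, 0, 0]
R6 ← R6 + (17/6)·R4: [0, 0, 0, 0, 0]
4 pivots among 5 columns.
Only 4 < 5 pivot columns, so the columns are linearly dependent.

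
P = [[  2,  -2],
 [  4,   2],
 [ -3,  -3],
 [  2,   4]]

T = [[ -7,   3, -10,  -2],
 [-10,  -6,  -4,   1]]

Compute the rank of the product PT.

First compute PT:
[[  6,  18, -12,  -6],
 [-48,   0, -48,  -6],
 [ 51,   9,  42,   3],
 [-54, -18, -36,   0]]
Now row reduce the product.
R2 ← R2 + (8)·R1: [0, 144, -144, -54]
R3 ← R3 − (17/2)·R1: [0, -144, 144, 54]
R4 ← R4 + (9)·R1: [0, 144, -144, -54]
R3 ← R3 + R2: [0, 0, 0, 0]
R4 ← R4 − R2: [0, 0, 0, 0]
2 nonzero rows, so rank(PT) = 2.

2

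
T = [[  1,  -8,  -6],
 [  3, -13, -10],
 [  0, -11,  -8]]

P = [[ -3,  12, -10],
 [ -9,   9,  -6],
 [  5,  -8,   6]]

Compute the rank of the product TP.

First compute TP:
[[ 39, -12,   2],
 [ 58,  -1, -12],
 [ 59, -35,  18]]
Now row reduce the product.
R2 ← R2 − (58/39)·R1: [0, 219/13, -584/39]
R3 ← R3 − (59/39)·R1: [0, -219/13, 584/39]
R3 ← R3 + R2: [0, 0, 0]
2 nonzero rows, so rank(TP) = 2.

2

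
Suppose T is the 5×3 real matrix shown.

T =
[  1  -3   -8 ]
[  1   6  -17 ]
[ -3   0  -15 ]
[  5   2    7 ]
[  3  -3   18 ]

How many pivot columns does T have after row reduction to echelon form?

Row reduce to echelon form.
R2 ← R2 − R1: [0, 9, -9]
R3 ← R3 + (3)·R1: [0, -9, -39]
R4 ← R4 − (5)·R1: [0, 17, 47]
R5 ← R5 − (3)·R1: [0, 6, 42]
R3 ← R3 + R2: [0, 0, -48]
R4 ← R4 − (17/9)·R2: [0, 0, 64]
R5 ← R5 − (2/3)·R2: [0, 0, 48]
R4 ← R4 + (4/3)·R3: [0, 0, 0]
R5 ← R5 + R3: [0, 0, 0]
Echelon form has 3 nonzero rows, so rank(T) = 3.
Each nonzero row contributes one pivot column: 3 pivot columns.

3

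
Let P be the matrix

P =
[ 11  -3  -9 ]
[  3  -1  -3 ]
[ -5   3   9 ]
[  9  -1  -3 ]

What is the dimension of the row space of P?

Row reduce to echelon form.
R2 ← R2 − (3/11)·R1: [0, -2/11, -6/11]
R3 ← R3 + (5/11)·R1: [0, 18/11, 54/11]
R4 ← R4 − (9/11)·R1: [0, 16/11, 48/11]
R3 ← R3 + (9)·R2: [0, 0, 0]
R4 ← R4 + (8)·R2: [0, 0, 0]
Echelon form has 2 nonzero rows, so rank(P) = 2.
The row space has dimension equal to the rank: 2.

2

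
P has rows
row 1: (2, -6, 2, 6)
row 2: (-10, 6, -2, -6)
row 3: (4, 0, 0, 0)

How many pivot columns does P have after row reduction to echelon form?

Row reduce to echelon form.
R2 ← R2 + (5)·R1: [0, -24, 8, 24]
R3 ← R3 − (2)·R1: [0, 12, -4, -12]
R3 ← R3 + (1/2)·R2: [0, 0, 0, 0]
Echelon form has 2 nonzero rows, so rank(P) = 2.
Each nonzero row contributes one pivot column: 2 pivot columns.

2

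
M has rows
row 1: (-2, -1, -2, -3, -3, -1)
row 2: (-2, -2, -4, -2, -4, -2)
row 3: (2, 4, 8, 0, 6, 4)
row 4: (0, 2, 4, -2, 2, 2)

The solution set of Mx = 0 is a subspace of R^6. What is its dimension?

Row reduce to echelon form.
R2 ← R2 − R1: [0, -1, -2, 1, -1, -1]
R3 ← R3 + R1: [0, 3, 6, -3, 3, 3]
R3 ← R3 + (3)·R2: [0, 0, 0, 0, 0, 0]
R4 ← R4 + (2)·R2: [0, 0, 0, 0, 0, 0]
2 nonzero rows, so rank(M) = 2.
M has 6 columns; by rank–nullity, nullity = 6 − 2 = 4.

4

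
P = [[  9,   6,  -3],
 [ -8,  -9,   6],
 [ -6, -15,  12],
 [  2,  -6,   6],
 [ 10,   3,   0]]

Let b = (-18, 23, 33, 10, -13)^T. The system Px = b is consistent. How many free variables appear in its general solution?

1

Row reduce the augmented matrix [P | b].
R2 ← R2 + (8/9)·R1: [0, -11/3, 10/3, 7]
R3 ← R3 + (2/3)·R1: [0, -11, 10, 21]
R4 ← R4 − (2/9)·R1: [0, -22/3, 20/3, 14]
R5 ← R5 − (10/9)·R1: [0, -11/3, 10/3, 7]
R3 ← R3 − (3)·R2: [0, 0, 0, 0]
R4 ← R4 − (2)·R2: [0, 0, 0, 0]
R5 ← R5 − R2: [0, 0, 0, 0]
The echelon form has 2 nonzero rows, and every pivot lies in the first 3 columns, so rank(P) = rank([P|b]) = 2.
The system is consistent.
Free variables = (unknowns) − (rank) = 3 − 2 = 1.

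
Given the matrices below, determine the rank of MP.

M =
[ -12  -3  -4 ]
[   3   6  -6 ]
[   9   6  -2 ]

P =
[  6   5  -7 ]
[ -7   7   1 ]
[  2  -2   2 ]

2

First compute MP:
[[-59, -73,  73],
 [-36,  69, -27],
 [  8,  91, -61]]
Now row reduce the product.
R2 ← R2 − (36/59)·R1: [0, 6699/59, -4221/59]
R3 ← R3 + (8/59)·R1: [0, 4785/59, -3015/59]
R3 ← R3 − (5/7)·R2: [0, 0, 0]
2 nonzero rows, so rank(MP) = 2.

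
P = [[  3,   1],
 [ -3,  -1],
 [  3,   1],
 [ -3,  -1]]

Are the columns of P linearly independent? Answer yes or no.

Row reduce P to echelon form.
R2 ← R2 + R1: [0, 0]
R3 ← R3 − R1: [0, 0]
R4 ← R4 + R1: [0, 0]
1 pivot among 2 columns.
Only 1 < 2 pivot columns, so the columns are linearly dependent.

no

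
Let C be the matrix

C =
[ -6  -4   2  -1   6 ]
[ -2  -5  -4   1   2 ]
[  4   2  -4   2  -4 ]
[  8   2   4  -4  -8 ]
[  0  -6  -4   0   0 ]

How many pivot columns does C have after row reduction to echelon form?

Row reduce to echelon form.
R2 ← R2 − (1/3)·R1: [0, -11/3, -14/3, 4/3, 0]
R3 ← R3 + (2/3)·R1: [0, -2/3, -8/3, 4/3, 0]
R4 ← R4 + (4/3)·R1: [0, -10/3, 20/3, -16/3, 0]
R3 ← R3 − (2/11)·R2: [0, 0, -20/11, 12/11, 0]
R4 ← R4 − (10/11)·R2: [0, 0, 120/11, -72/11, 0]
R5 ← R5 − (18/11)·R2: [0, 0, 40/11, -24/11, 0]
R4 ← R4 + (6)·R3: [0, 0, 0, 0, 0]
R5 ← R5 + (2)·R3: [0, 0, 0, 0, 0]
Echelon form has 3 nonzero rows, so rank(C) = 3.
Each nonzero row contributes one pivot column: 3 pivot columns.

3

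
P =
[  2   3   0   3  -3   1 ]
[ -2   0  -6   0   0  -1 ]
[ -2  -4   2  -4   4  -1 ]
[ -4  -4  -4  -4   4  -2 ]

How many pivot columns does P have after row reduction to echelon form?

Row reduce to echelon form.
R2 ← R2 + R1: [0, 3, -6, 3, -3, 0]
R3 ← R3 + R1: [0, -1, 2, -1, 1, 0]
R4 ← R4 + (2)·R1: [0, 2, -4, 2, -2, 0]
R3 ← R3 + (1/3)·R2: [0, 0, 0, 0, 0, 0]
R4 ← R4 − (2/3)·R2: [0, 0, 0, 0, 0, 0]
Echelon form has 2 nonzero rows, so rank(P) = 2.
Each nonzero row contributes one pivot column: 2 pivot columns.

2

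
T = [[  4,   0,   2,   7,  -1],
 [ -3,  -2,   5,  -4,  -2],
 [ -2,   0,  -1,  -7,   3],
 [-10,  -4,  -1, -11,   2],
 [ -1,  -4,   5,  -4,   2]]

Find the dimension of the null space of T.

Row reduce to echelon form.
R2 ← R2 + (3/4)·R1: [0, -2, 13/2, 5/4, -11/4]
R3 ← R3 + (1/2)·R1: [0, 0, 0, -7/2, 5/2]
R4 ← R4 + (5/2)·R1: [0, -4, 4, 13/2, -1/2]
R5 ← R5 + (1/4)·R1: [0, -4, 11/2, -9/4, 7/4]
R4 ← R4 − (2)·R2: [0, 0, -9, 4, 5]
R5 ← R5 − (2)·R2: [0, 0, -15/2, -19/4, 29/4]
Swap R3 ↔ R4
R5 ← R5 − (5/6)·R3: [0, 0, 0, -97/12, 37/12]
R5 ← R5 − (97/42)·R4: [0, 0, 0, 0, -113/42]
5 nonzero rows, so rank(T) = 5.
T has 5 columns; by rank–nullity, nullity = 5 − 5 = 0.

0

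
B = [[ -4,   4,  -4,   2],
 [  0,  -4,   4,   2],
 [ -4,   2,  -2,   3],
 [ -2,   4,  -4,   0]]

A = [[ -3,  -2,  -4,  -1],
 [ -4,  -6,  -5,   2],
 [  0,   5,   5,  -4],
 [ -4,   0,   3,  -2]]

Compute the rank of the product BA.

First compute BA:
[[-12, -36, -18,  24],
 [  8,  44,  46, -28],
 [ -8, -14,   5,  10],
 [-10, -40, -32,  26]]
Now row reduce the product.
R2 ← R2 + (2/3)·R1: [0, 20, 34, -12]
R3 ← R3 − (2/3)·R1: [0, 10, 17, -6]
R4 ← R4 − (5/6)·R1: [0, -10, -17, 6]
R3 ← R3 − (1/2)·R2: [0, 0, 0, 0]
R4 ← R4 + (1/2)·R2: [0, 0, 0, 0]
2 nonzero rows, so rank(BA) = 2.

2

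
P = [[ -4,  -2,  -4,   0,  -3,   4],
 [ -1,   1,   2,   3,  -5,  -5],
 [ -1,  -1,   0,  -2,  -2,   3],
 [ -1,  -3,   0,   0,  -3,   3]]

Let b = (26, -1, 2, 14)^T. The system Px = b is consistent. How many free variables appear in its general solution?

2

Row reduce the augmented matrix [P | b].
R2 ← R2 − (1/4)·R1: [0, 3/2, 3, 3, -17/4, -6, -15/2]
R3 ← R3 − (1/4)·R1: [0, -1/2, 1, -2, -5/4, 2, -9/2]
R4 ← R4 − (1/4)·R1: [0, -5/2, 1, 0, -9/4, 2, 15/2]
R3 ← R3 + (1/3)·R2: [0, 0, 2, -1, -8/3, 0, -7]
R4 ← R4 + (5/3)·R2: [0, 0, 6, 5, -28/3, -8, -5]
R4 ← R4 − (3)·R3: [0, 0, 0, 8, -4/3, -8, 16]
The echelon form has 4 nonzero rows, and every pivot lies in the first 6 columns, so rank(P) = rank([P|b]) = 4.
The system is consistent.
Free variables = (unknowns) − (rank) = 6 − 4 = 2.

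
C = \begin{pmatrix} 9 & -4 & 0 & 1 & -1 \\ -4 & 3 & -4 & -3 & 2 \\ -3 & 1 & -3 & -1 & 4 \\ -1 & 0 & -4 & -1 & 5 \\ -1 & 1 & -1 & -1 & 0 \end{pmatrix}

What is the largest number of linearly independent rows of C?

3

Row reduce to echelon form.
R2 ← R2 + (4/9)·R1: [0, 11/9, -4, -23/9, 14/9]
R3 ← R3 + (1/3)·R1: [0, -1/3, -3, -2/3, 11/3]
R4 ← R4 + (1/9)·R1: [0, -4/9, -4, -8/9, 44/9]
R5 ← R5 + (1/9)·R1: [0, 5/9, -1, -8/9, -1/9]
R3 ← R3 + (3/11)·R2: [0, 0, -45/11, -15/11, 45/11]
R4 ← R4 + (4/11)·R2: [0, 0, -60/11, -20/11, 60/11]
R5 ← R5 − (5/11)·R2: [0, 0, 9/11, 3/11, -9/11]
R4 ← R4 − (4/3)·R3: [0, 0, 0, 0, 0]
R5 ← R5 + (1/5)·R3: [0, 0, 0, 0, 0]
Echelon form has 3 nonzero rows, so rank(C) = 3.
The rank gives the maximum number of linearly independent rows: 3.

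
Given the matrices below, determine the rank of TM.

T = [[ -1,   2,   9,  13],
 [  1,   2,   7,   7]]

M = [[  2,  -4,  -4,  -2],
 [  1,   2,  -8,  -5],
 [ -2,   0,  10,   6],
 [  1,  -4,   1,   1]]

First compute TM:
[[ -5, -44,  91,  59],
 [ -3, -28,  57,  37]]
Now row reduce the product.
R2 ← R2 − (3/5)·R1: [0, -8/5, 12/5, 8/5]
2 nonzero rows, so rank(TM) = 2.

2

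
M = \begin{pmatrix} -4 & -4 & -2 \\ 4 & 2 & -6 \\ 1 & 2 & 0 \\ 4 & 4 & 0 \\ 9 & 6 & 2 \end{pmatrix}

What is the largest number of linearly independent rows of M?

3

Row reduce to echelon form.
R2 ← R2 + R1: [0, -2, -8]
R3 ← R3 + (1/4)·R1: [0, 1, -1/2]
R4 ← R4 + R1: [0, 0, -2]
R5 ← R5 + (9/4)·R1: [0, -3, -5/2]
R3 ← R3 + (1/2)·R2: [0, 0, -9/2]
R5 ← R5 − (3/2)·R2: [0, 0, 19/2]
R4 ← R4 − (4/9)·R3: [0, 0, 0]
R5 ← R5 + (19/9)·R3: [0, 0, 0]
Echelon form has 3 nonzero rows, so rank(M) = 3.
The rank gives the maximum number of linearly independent rows: 3.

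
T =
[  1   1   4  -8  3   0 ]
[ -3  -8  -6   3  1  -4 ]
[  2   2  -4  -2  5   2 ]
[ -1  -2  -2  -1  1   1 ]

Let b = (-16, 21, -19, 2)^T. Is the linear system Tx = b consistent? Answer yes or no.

yes

Row reduce the augmented matrix [T | b].
R2 ← R2 + (3)·R1: [0, -5, 6, -21, 10, -4, -27]
R3 ← R3 − (2)·R1: [0, 0, -12, 14, -1, 2, 13]
R4 ← R4 + R1: [0, -1, 2, -9, 4, 1, -14]
R4 ← R4 − (1/5)·R2: [0, 0, 4/5, -24/5, 2, 9/5, -43/5]
R4 ← R4 + (1/15)·R3: [0, 0, 0, -58/15, 29/15, 29/15, -116/15]
The echelon form has 4 nonzero rows, and every pivot lies in the first 6 columns, so rank(T) = rank([T|b]) = 4.
The system is consistent.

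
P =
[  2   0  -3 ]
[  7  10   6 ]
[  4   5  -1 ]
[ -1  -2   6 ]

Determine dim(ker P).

Row reduce to echelon form.
R2 ← R2 − (7/2)·R1: [0, 10, 33/2]
R3 ← R3 − (2)·R1: [0, 5, 5]
R4 ← R4 + (1/2)·R1: [0, -2, 9/2]
R3 ← R3 − (1/2)·R2: [0, 0, -13/4]
R4 ← R4 + (1/5)·R2: [0, 0, 39/5]
R4 ← R4 + (12/5)·R3: [0, 0, 0]
3 nonzero rows, so rank(P) = 3.
P has 3 columns; by rank–nullity, nullity = 3 − 3 = 0.

0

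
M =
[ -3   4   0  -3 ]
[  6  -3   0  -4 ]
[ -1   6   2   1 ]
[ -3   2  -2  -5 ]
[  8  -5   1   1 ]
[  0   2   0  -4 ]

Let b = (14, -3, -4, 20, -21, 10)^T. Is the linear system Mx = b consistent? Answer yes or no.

yes

Row reduce the augmented matrix [M | b].
R2 ← R2 + (2)·R1: [0, 5, 0, -10, 25]
R3 ← R3 − (1/3)·R1: [0, 14/3, 2, 2, -26/3]
R4 ← R4 − R1: [0, -2, -2, -2, 6]
R5 ← R5 + (8/3)·R1: [0, 17/3, 1, -7, 49/3]
R3 ← R3 − (14/15)·R2: [0, 0, 2, 34/3, -32]
R4 ← R4 + (2/5)·R2: [0, 0, -2, -6, 16]
R5 ← R5 − (17/15)·R2: [0, 0, 1, 13/3, -12]
R6 ← R6 − (2/5)·R2: [0, 0, 0, 0, 0]
R4 ← R4 + R3: [0, 0, 0, 16/3, -16]
R5 ← R5 − (1/2)·R3: [0, 0, 0, -4/3, 4]
R5 ← R5 + (1/4)·R4: [0, 0, 0, 0, 0]
The echelon form has 4 nonzero rows, and every pivot lies in the first 4 columns, so rank(M) = rank([M|b]) = 4.
The system is consistent.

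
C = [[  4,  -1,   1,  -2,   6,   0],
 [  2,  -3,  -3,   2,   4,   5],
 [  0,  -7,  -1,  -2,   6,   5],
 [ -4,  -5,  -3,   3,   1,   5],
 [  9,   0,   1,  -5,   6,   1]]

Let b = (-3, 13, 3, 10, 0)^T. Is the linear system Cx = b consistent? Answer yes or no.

yes

Row reduce the augmented matrix [C | b].
R2 ← R2 − (1/2)·R1: [0, -5/2, -7/2, 3, 1, 5, 29/2]
R4 ← R4 + R1: [0, -6, -2, 1, 7, 5, 7]
R5 ← R5 − (9/4)·R1: [0, 9/4, -5/4, -1/2, -15/2, 1, 27/4]
R3 ← R3 − (14/5)·R2: [0, 0, 44/5, -52/5, 16/5, -9, -188/5]
R4 ← R4 − (12/5)·R2: [0, 0, 32/5, -31/5, 23/5, -7, -139/5]
R5 ← R5 + (9/10)·R2: [0, 0, -22/5, 11/5, -33/5, 11/2, 99/5]
R4 ← R4 − (8/11)·R3: [0, 0, 0, 15/11, 25/11, -5/11, -5/11]
R5 ← R5 + (1/2)·R3: [0, 0, 0, -3, -5, 1, 1]
R5 ← R5 + (11/5)·R4: [0, 0, 0, 0, 0, 0, 0]
The echelon form has 4 nonzero rows, and every pivot lies in the first 6 columns, so rank(C) = rank([C|b]) = 4.
The system is consistent.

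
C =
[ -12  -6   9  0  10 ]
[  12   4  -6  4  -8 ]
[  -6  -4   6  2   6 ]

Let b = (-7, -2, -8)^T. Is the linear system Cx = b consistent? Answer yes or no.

Row reduce the augmented matrix [C | b].
R2 ← R2 + R1: [0, -2, 3, 4, 2, -9]
R3 ← R3 − (1/2)·R1: [0, -1, 3/2, 2, 1, -9/2]
R3 ← R3 − (1/2)·R2: [0, 0, 0, 0, 0, 0]
The echelon form has 2 nonzero rows, and every pivot lies in the first 5 columns, so rank(C) = rank([C|b]) = 2.
The system is consistent.

yes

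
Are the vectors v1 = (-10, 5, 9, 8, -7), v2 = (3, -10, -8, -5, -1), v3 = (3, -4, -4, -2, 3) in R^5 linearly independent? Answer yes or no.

yes

Form the matrix with these vectors as rows and row reduce.
R2 ← R2 + (3/10)·R1: [0, -17/2, -53/10, -13/5, -31/10]
R3 ← R3 + (3/10)·R1: [0, -5/2, -13/10, 2/5, 9/10]
R3 ← R3 − (5/17)·R2: [0, 0, 22/85, 99/85, 154/85]
3 nonzero rows, so the 3 vectors span a space of dimension 3.
Since 3 = 3, the vectors are linearly independent.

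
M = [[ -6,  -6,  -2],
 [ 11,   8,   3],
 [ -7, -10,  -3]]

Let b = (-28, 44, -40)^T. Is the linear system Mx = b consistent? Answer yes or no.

Row reduce the augmented matrix [M | b].
R2 ← R2 + (11/6)·R1: [0, -3, -2/3, -22/3]
R3 ← R3 − (7/6)·R1: [0, -3, -2/3, -22/3]
R3 ← R3 − R2: [0, 0, 0, 0]
The echelon form has 2 nonzero rows, and every pivot lies in the first 3 columns, so rank(M) = rank([M|b]) = 2.
The system is consistent.

yes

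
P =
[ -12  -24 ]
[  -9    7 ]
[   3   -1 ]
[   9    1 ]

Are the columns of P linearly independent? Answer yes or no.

yes

Row reduce P to echelon form.
R2 ← R2 − (3/4)·R1: [0, 25]
R3 ← R3 + (1/4)·R1: [0, -7]
R4 ← R4 + (3/4)·R1: [0, -17]
R3 ← R3 + (7/25)·R2: [0, 0]
R4 ← R4 + (17/25)·R2: [0, 0]
2 pivots among 2 columns.
Every column is a pivot column, so the columns are linearly independent.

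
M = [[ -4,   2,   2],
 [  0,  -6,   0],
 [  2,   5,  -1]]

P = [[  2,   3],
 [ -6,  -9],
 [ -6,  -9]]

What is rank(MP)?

1

First compute MP:
[[-32, -48],
 [ 36,  54],
 [-20, -30]]
Now row reduce the product.
R2 ← R2 + (9/8)·R1: [0, 0]
R3 ← R3 − (5/8)·R1: [0, 0]
1 nonzero row, so rank(MP) = 1.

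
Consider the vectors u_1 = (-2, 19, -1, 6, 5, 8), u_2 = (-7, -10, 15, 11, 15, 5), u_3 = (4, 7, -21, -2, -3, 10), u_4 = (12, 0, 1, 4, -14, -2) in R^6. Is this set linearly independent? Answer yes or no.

Form the matrix with these vectors as rows and row reduce.
R2 ← R2 − (7/2)·R1: [0, -153/2, 37/2, -10, -5/2, -23]
R3 ← R3 + (2)·R1: [0, 45, -23, 10, 7, 26]
R4 ← R4 + (6)·R1: [0, 114, -5, 40, 16, 46]
R3 ← R3 + (10/17)·R2: [0, 0, -206/17, 70/17, 94/17, 212/17]
R4 ← R4 + (76/51)·R2: [0, 0, 1151/51, 1280/51, 626/51, 598/51]
R4 ← R4 + (1151/618)·R3: [0, 0, 0, 3375/103, 2325/103, 3600/103]
4 nonzero rows, so the 4 vectors span a space of dimension 4.
Since 4 = 4, the vectors are linearly independent.

yes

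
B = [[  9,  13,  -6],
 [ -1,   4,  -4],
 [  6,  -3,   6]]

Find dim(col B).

2

Row reduce to echelon form.
R2 ← R2 + (1/9)·R1: [0, 49/9, -14/3]
R3 ← R3 − (2/3)·R1: [0, -35/3, 10]
R3 ← R3 + (15/7)·R2: [0, 0, 0]
Echelon form has 2 nonzero rows, so rank(B) = 2.
The column space has dimension equal to the rank: 2.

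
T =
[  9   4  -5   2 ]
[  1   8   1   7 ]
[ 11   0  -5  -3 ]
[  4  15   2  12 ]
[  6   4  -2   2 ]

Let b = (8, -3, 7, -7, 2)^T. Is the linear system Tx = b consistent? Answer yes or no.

Row reduce the augmented matrix [T | b].
R2 ← R2 − (1/9)·R1: [0, 68/9, 14/9, 61/9, -35/9]
R3 ← R3 − (11/9)·R1: [0, -44/9, 10/9, -49/9, -25/9]
R4 ← R4 − (4/9)·R1: [0, 119/9, 38/9, 100/9, -95/9]
R5 ← R5 − (2/3)·R1: [0, 4/3, 4/3, 2/3, -10/3]
R3 ← R3 + (11/17)·R2: [0, 0, 36/17, -18/17, -90/17]
R4 ← R4 − (7/4)·R2: [0, 0, 3/2, -3/4, -15/4]
R5 ← R5 − (3/17)·R2: [0, 0, 18/17, -9/17, -45/17]
R4 ← R4 − (17/24)·R3: [0, 0, 0, 0, 0]
R5 ← R5 − (1/2)·R3: [0, 0, 0, 0, 0]
The echelon form has 3 nonzero rows, and every pivot lies in the first 4 columns, so rank(T) = rank([T|b]) = 3.
The system is consistent.

yes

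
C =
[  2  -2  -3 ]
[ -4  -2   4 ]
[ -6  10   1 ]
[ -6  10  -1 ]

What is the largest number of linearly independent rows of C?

3

Row reduce to echelon form.
R2 ← R2 + (2)·R1: [0, -6, -2]
R3 ← R3 + (3)·R1: [0, 4, -8]
R4 ← R4 + (3)·R1: [0, 4, -10]
R3 ← R3 + (2/3)·R2: [0, 0, -28/3]
R4 ← R4 + (2/3)·R2: [0, 0, -34/3]
R4 ← R4 − (17/14)·R3: [0, 0, 0]
Echelon form has 3 nonzero rows, so rank(C) = 3.
The rank gives the maximum number of linearly independent rows: 3.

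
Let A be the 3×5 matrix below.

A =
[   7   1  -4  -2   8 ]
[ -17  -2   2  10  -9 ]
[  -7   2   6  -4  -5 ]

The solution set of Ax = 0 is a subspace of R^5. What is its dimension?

Row reduce to echelon form.
R2 ← R2 + (17/7)·R1: [0, 3/7, -54/7, 36/7, 73/7]
R3 ← R3 + R1: [0, 3, 2, -6, 3]
R3 ← R3 − (7)·R2: [0, 0, 56, -42, -70]
3 nonzero rows, so rank(A) = 3.
A has 5 columns; by rank–nullity, nullity = 5 − 3 = 2.

2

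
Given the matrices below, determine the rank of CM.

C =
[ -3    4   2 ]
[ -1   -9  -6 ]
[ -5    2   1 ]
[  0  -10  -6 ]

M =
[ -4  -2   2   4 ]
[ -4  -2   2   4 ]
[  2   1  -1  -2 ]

First compute CM:
[[  0,   0,   0,   0],
 [ 28,  14, -14, -28],
 [ 14,   7,  -7, -14],
 [ 28,  14, -14, -28]]
Now row reduce the product.
Swap R1 ↔ R2
R3 ← R3 − (1/2)·R1: [0, 0, 0, 0]
R4 ← R4 − R1: [0, 0, 0, 0]
1 nonzero row, so rank(CM) = 1.

1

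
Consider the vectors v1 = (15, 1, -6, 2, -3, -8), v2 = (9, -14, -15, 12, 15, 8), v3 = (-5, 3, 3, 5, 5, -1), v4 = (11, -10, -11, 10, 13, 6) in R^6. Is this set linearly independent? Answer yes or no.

Form the matrix with these vectors as rows and row reduce.
R2 ← R2 − (3/5)·R1: [0, -73/5, -57/5, 54/5, 84/5, 64/5]
R3 ← R3 + (1/3)·R1: [0, 10/3, 1, 17/3, 4, -11/3]
R4 ← R4 − (11/15)·R1: [0, -161/15, -33/5, 128/15, 76/5, 178/15]
R3 ← R3 + (50/219)·R2: [0, 0, -117/73, 1781/219, 572/73, -163/219]
R4 ← R4 − (161/219)·R2: [0, 0, 130/73, 130/219, 208/73, 538/219]
R4 ← R4 + (10/9)·R3: [0, 0, 0, 260/27, 104/9, 44/27]
4 nonzero rows, so the 4 vectors span a space of dimension 4.
Since 4 = 4, the vectors are linearly independent.

yes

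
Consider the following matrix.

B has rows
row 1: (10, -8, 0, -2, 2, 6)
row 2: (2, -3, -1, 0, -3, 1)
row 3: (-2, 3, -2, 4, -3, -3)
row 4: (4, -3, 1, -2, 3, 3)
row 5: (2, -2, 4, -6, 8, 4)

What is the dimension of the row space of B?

Row reduce to echelon form.
R2 ← R2 − (1/5)·R1: [0, -7/5, -1, 2/5, -17/5, -1/5]
R3 ← R3 + (1/5)·R1: [0, 7/5, -2, 18/5, -13/5, -9/5]
R4 ← R4 − (2/5)·R1: [0, 1/5, 1, -6/5, 11/5, 3/5]
R5 ← R5 − (1/5)·R1: [0, -2/5, 4, -28/5, 38/5, 14/5]
R3 ← R3 + R2: [0, 0, -3, 4, -6, -2]
R4 ← R4 + (1/7)·R2: [0, 0, 6/7, -8/7, 12/7, 4/7]
R5 ← R5 − (2/7)·R2: [0, 0, 30/7, -40/7, 60/7, 20/7]
R4 ← R4 + (2/7)·R3: [0, 0, 0, 0, 0, 0]
R5 ← R5 + (10/7)·R3: [0, 0, 0, 0, 0, 0]
Echelon form has 3 nonzero rows, so rank(B) = 3.
The row space has dimension equal to the rank: 3.

3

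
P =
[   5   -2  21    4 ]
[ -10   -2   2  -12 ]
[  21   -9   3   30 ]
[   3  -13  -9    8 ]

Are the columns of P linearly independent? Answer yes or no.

yes

Row reduce P to echelon form.
R2 ← R2 + (2)·R1: [0, -6, 44, -4]
R3 ← R3 − (21/5)·R1: [0, -3/5, -426/5, 66/5]
R4 ← R4 − (3/5)·R1: [0, -59/5, -108/5, 28/5]
R3 ← R3 − (1/10)·R2: [0, 0, -448/5, 68/5]
R4 ← R4 − (59/30)·R2: [0, 0, -1622/15, 202/15]
R4 ← R4 − (811/672)·R3: [0, 0, 0, -165/56]
4 pivots among 4 columns.
Every column is a pivot column, so the columns are linearly independent.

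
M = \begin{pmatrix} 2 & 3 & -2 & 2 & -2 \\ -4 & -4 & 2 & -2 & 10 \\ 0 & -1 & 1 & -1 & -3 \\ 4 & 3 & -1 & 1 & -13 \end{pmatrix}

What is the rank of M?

Row reduce to echelon form.
R2 ← R2 + (2)·R1: [0, 2, -2, 2, 6]
R4 ← R4 − (2)·R1: [0, -3, 3, -3, -9]
R3 ← R3 + (1/2)·R2: [0, 0, 0, 0, 0]
R4 ← R4 + (3/2)·R2: [0, 0, 0, 0, 0]
Echelon form has 2 nonzero rows, so rank(M) = 2.

2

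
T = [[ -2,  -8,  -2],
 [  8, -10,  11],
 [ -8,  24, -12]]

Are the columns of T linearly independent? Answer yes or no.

Row reduce T to echelon form.
R2 ← R2 + (4)·R1: [0, -42, 3]
R3 ← R3 − (4)·R1: [0, 56, -4]
R3 ← R3 + (4/3)·R2: [0, 0, 0]
2 pivots among 3 columns.
Only 2 < 3 pivot columns, so the columns are linearly dependent.

no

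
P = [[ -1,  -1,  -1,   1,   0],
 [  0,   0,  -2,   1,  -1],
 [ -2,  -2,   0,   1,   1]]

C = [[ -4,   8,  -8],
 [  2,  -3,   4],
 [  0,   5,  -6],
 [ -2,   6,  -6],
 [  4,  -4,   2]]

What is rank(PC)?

2

First compute PC:
[[  0,  -4,   4],
 [ -6,   0,   4],
 [  6,  -8,   4]]
Now row reduce the product.
Swap R1 ↔ R2
R3 ← R3 + R1: [0, -8, 8]
R3 ← R3 − (2)·R2: [0, 0, 0]
2 nonzero rows, so rank(PC) = 2.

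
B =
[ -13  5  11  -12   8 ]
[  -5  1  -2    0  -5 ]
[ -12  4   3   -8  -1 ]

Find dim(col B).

3

Row reduce to echelon form.
R2 ← R2 − (5/13)·R1: [0, -12/13, -81/13, 60/13, -105/13]
R3 ← R3 − (12/13)·R1: [0, -8/13, -93/13, 40/13, -109/13]
R3 ← R3 − (2/3)·R2: [0, 0, -3, 0, -3]
Echelon form has 3 nonzero rows, so rank(B) = 3.
The column space has dimension equal to the rank: 3.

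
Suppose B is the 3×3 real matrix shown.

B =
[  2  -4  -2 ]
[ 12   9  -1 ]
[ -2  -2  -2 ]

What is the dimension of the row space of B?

Row reduce to echelon form.
R2 ← R2 − (6)·R1: [0, 33, 11]
R3 ← R3 + R1: [0, -6, -4]
R3 ← R3 + (2/11)·R2: [0, 0, -2]
Echelon form has 3 nonzero rows, so rank(B) = 3.
The row space has dimension equal to the rank: 3.

3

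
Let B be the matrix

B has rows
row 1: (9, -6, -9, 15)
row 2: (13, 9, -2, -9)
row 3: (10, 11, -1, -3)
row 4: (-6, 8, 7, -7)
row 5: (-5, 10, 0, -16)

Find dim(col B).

Row reduce to echelon form.
R2 ← R2 − (13/9)·R1: [0, 53/3, 11, -92/3]
R3 ← R3 − (10/9)·R1: [0, 53/3, 9, -59/3]
R4 ← R4 + (2/3)·R1: [0, 4, 1, 3]
R5 ← R5 + (5/9)·R1: [0, 20/3, -5, -23/3]
R3 ← R3 − R2: [0, 0, -2, 11]
R4 ← R4 − (12/53)·R2: [0, 0, -79/53, 527/53]
R5 ← R5 − (20/53)·R2: [0, 0, -485/53, 207/53]
R4 ← R4 − (79/106)·R3: [0, 0, 0, 185/106]
R5 ← R5 − (485/106)·R3: [0, 0, 0, -4921/106]
R5 ← R5 + (133/5)·R4: [0, 0, 0, 0]
Echelon form has 4 nonzero rows, so rank(B) = 4.
The column space has dimension equal to the rank: 4.

4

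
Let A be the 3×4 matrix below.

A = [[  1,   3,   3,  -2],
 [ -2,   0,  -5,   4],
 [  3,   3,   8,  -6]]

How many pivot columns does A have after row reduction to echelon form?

2

Row reduce to echelon form.
R2 ← R2 + (2)·R1: [0, 6, 1, 0]
R3 ← R3 − (3)·R1: [0, -6, -1, 0]
R3 ← R3 + R2: [0, 0, 0, 0]
Echelon form has 2 nonzero rows, so rank(A) = 2.
Each nonzero row contributes one pivot column: 2 pivot columns.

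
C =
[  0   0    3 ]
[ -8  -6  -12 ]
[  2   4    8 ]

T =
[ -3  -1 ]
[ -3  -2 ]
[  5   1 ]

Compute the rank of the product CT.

2

First compute CT:
[[ 15,   3],
 [-18,   8],
 [ 22,  -2]]
Now row reduce the product.
R2 ← R2 + (6/5)·R1: [0, 58/5]
R3 ← R3 − (22/15)·R1: [0, -32/5]
R3 ← R3 + (16/29)·R2: [0, 0]
2 nonzero rows, so rank(CT) = 2.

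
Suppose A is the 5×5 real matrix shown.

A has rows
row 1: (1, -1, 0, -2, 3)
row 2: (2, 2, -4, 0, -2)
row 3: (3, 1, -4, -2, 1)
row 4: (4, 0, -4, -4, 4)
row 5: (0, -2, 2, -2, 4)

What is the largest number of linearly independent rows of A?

Row reduce to echelon form.
R2 ← R2 − (2)·R1: [0, 4, -4, 4, -8]
R3 ← R3 − (3)·R1: [0, 4, -4, 4, -8]
R4 ← R4 − (4)·R1: [0, 4, -4, 4, -8]
R3 ← R3 − R2: [0, 0, 0, 0, 0]
R4 ← R4 − R2: [0, 0, 0, 0, 0]
R5 ← R5 + (1/2)·R2: [0, 0, 0, 0, 0]
Echelon form has 2 nonzero rows, so rank(A) = 2.
The rank gives the maximum number of linearly independent rows: 2.

2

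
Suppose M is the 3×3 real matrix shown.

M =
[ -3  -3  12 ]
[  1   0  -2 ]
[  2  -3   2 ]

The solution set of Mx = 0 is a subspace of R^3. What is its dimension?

Row reduce to echelon form.
R2 ← R2 + (1/3)·R1: [0, -1, 2]
R3 ← R3 + (2/3)·R1: [0, -5, 10]
R3 ← R3 − (5)·R2: [0, 0, 0]
2 nonzero rows, so rank(M) = 2.
M has 3 columns; by rank–nullity, nullity = 3 − 2 = 1.

1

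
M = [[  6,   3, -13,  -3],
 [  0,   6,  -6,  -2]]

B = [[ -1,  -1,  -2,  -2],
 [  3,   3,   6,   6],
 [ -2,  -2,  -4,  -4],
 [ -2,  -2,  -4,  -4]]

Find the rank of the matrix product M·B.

1

First compute MB:
[[ 35,  35,  70,  70],
 [ 34,  34,  68,  68]]
Now row reduce the product.
R2 ← R2 − (34/35)·R1: [0, 0, 0, 0]
1 nonzero row, so rank(MB) = 1.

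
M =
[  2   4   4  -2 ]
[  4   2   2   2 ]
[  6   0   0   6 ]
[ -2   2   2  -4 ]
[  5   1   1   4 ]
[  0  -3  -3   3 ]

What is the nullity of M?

2

Row reduce to echelon form.
R2 ← R2 − (2)·R1: [0, -6, -6, 6]
R3 ← R3 − (3)·R1: [0, -12, -12, 12]
R4 ← R4 + R1: [0, 6, 6, -6]
R5 ← R5 − (5/2)·R1: [0, -9, -9, 9]
R3 ← R3 − (2)·R2: [0, 0, 0, 0]
R4 ← R4 + R2: [0, 0, 0, 0]
R5 ← R5 − (3/2)·R2: [0, 0, 0, 0]
R6 ← R6 − (1/2)·R2: [0, 0, 0, 0]
2 nonzero rows, so rank(M) = 2.
M has 4 columns; by rank–nullity, nullity = 4 − 2 = 2.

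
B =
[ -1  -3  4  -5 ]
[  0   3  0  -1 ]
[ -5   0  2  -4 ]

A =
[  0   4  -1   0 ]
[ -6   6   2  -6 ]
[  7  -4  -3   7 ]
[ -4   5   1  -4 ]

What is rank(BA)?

First compute BA:
[[ 66, -63, -22,  66],
 [-14,  13,   5, -14],
 [ 30, -48,  -5,  30]]
Now row reduce the product.
R2 ← R2 + (7/33)·R1: [0, -4/11, 1/3, 0]
R3 ← R3 − (5/11)·R1: [0, -213/11, 5, 0]
R3 ← R3 − (213/4)·R2: [0, 0, -51/4, 0]
3 nonzero rows, so rank(BA) = 3.

3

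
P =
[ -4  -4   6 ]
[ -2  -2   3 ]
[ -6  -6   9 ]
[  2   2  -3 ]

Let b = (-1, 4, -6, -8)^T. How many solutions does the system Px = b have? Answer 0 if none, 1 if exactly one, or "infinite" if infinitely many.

0

Row reduce the augmented matrix [P | b].
R2 ← R2 − (1/2)·R1: [0, 0, 0, 9/2]
R3 ← R3 − (3/2)·R1: [0, 0, 0, -9/2]
R4 ← R4 + (1/2)·R1: [0, 0, 0, -17/2]
R3 ← R3 + R2: [0, 0, 0, 0]
R4 ← R4 + (17/9)·R2: [0, 0, 0, 0]
The echelon form has 2 nonzero rows; the last pivot sits in the augmented column, so rank(P) = 1 but rank([P|b]) = 2.
Since the ranks differ, the system is inconsistent.
It has no solutions.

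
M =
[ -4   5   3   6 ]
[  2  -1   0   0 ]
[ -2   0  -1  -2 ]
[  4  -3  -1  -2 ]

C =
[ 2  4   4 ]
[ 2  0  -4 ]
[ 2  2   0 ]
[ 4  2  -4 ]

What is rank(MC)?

2

First compute MC:
[[ 32,   2, -60],
 [  2,   8,  12],
 [-14, -14,   0],
 [ -8,  10,  36]]
Now row reduce the product.
R2 ← R2 − (1/16)·R1: [0, 63/8, 63/4]
R3 ← R3 + (7/16)·R1: [0, -105/8, -105/4]
R4 ← R4 + (1/4)·R1: [0, 21/2, 21]
R3 ← R3 + (5/3)·R2: [0, 0, 0]
R4 ← R4 − (4/3)·R2: [0, 0, 0]
2 nonzero rows, so rank(MC) = 2.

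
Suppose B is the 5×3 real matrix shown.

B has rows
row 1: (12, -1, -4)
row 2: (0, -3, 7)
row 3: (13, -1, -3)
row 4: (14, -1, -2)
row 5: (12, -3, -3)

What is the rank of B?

3

Row reduce to echelon form.
R3 ← R3 − (13/12)·R1: [0, 1/12, 4/3]
R4 ← R4 − (7/6)·R1: [0, 1/6, 8/3]
R5 ← R5 − R1: [0, -2, 1]
R3 ← R3 + (1/36)·R2: [0, 0, 55/36]
R4 ← R4 + (1/18)·R2: [0, 0, 55/18]
R5 ← R5 − (2/3)·R2: [0, 0, -11/3]
R4 ← R4 − (2)·R3: [0, 0, 0]
R5 ← R5 + (12/5)·R3: [0, 0, 0]
Echelon form has 3 nonzero rows, so rank(B) = 3.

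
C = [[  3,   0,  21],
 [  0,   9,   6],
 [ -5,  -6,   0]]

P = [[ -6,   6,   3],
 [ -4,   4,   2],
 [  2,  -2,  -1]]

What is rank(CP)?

1

First compute CP:
[[ 24, -24, -12],
 [-24,  24,  12],
 [ 54, -54, -27]]
Now row reduce the product.
R2 ← R2 + R1: [0, 0, 0]
R3 ← R3 − (9/4)·R1: [0, 0, 0]
1 nonzero row, so rank(CP) = 1.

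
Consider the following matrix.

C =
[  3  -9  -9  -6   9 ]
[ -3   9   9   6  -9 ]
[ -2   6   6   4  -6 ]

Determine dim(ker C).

4

Row reduce to echelon form.
R2 ← R2 + R1: [0, 0, 0, 0, 0]
R3 ← R3 + (2/3)·R1: [0, 0, 0, 0, 0]
1 nonzero row, so rank(C) = 1.
C has 5 columns; by rank–nullity, nullity = 5 − 1 = 4.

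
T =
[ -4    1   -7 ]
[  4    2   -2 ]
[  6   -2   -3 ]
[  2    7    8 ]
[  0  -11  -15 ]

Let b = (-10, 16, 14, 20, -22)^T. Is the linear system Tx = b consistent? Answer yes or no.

yes

Row reduce the augmented matrix [T | b].
R2 ← R2 + R1: [0, 3, -9, 6]
R3 ← R3 + (3/2)·R1: [0, -1/2, -27/2, -1]
R4 ← R4 + (1/2)·R1: [0, 15/2, 9/2, 15]
R3 ← R3 + (1/6)·R2: [0, 0, -15, 0]
R4 ← R4 − (5/2)·R2: [0, 0, 27, 0]
R5 ← R5 + (11/3)·R2: [0, 0, -48, 0]
R4 ← R4 + (9/5)·R3: [0, 0, 0, 0]
R5 ← R5 − (16/5)·R3: [0, 0, 0, 0]
The echelon form has 3 nonzero rows, and every pivot lies in the first 3 columns, so rank(T) = rank([T|b]) = 3.
The system is consistent.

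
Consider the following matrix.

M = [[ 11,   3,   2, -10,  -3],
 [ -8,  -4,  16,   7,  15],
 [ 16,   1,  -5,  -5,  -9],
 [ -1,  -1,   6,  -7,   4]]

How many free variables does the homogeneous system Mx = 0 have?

1

Row reduce to echelon form.
R2 ← R2 + (8/11)·R1: [0, -20/11, 192/11, -3/11, 141/11]
R3 ← R3 − (16/11)·R1: [0, -37/11, -87/11, 105/11, -51/11]
R4 ← R4 + (1/11)·R1: [0, -8/11, 68/11, -87/11, 41/11]
R3 ← R3 − (37/20)·R2: [0, 0, -201/5, 201/20, -567/20]
R4 ← R4 − (2/5)·R2: [0, 0, -4/5, -39/5, -7/5]
R4 ← R4 − (4/201)·R3: [0, 0, 0, -8, -56/67]
4 nonzero rows, so rank(M) = 4.
M has 5 columns; by rank–nullity, nullity = 5 − 4 = 1.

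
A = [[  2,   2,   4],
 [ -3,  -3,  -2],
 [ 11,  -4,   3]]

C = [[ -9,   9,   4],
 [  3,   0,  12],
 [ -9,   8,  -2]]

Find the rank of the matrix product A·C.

3

First compute AC:
[[-48,  50,  24],
 [ 36, -43, -44],
 [-138, 123, -10]]
Now row reduce the product.
R2 ← R2 + (3/4)·R1: [0, -11/2, -26]
R3 ← R3 − (23/8)·R1: [0, -83/4, -79]
R3 ← R3 − (83/22)·R2: [0, 0, 210/11]
3 nonzero rows, so rank(AC) = 3.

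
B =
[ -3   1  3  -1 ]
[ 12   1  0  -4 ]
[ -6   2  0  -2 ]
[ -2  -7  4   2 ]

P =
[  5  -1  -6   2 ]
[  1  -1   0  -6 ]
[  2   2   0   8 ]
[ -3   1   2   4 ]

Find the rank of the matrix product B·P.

3

First compute BP:
[[ -5,   7,  16,   8],
 [ 73, -17, -80,   2],
 [-22,   2,  32, -32],
 [-15,  19,  16,  78]]
Now row reduce the product.
R2 ← R2 + (73/5)·R1: [0, 426/5, 768/5, 594/5]
R3 ← R3 − (22/5)·R1: [0, -144/5, -192/5, -336/5]
R4 ← R4 − (3)·R1: [0, -2, -32, 54]
R3 ← R3 + (24/71)·R2: [0, 0, 960/71, -1920/71]
R4 ← R4 + (5/213)·R2: [0, 0, -2016/71, 4032/71]
R4 ← R4 + (21/10)·R3: [0, 0, 0, 0]
3 nonzero rows, so rank(BP) = 3.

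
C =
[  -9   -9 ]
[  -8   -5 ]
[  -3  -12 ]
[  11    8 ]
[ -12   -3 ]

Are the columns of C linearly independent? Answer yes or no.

yes

Row reduce C to echelon form.
R2 ← R2 − (8/9)·R1: [0, 3]
R3 ← R3 − (1/3)·R1: [0, -9]
R4 ← R4 + (11/9)·R1: [0, -3]
R5 ← R5 − (4/3)·R1: [0, 9]
R3 ← R3 + (3)·R2: [0, 0]
R4 ← R4 + R2: [0, 0]
R5 ← R5 − (3)·R2: [0, 0]
2 pivots among 2 columns.
Every column is a pivot column, so the columns are linearly independent.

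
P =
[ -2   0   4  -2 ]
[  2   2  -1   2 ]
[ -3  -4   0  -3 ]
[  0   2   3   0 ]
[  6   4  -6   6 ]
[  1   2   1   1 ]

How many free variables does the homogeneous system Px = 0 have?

Row reduce to echelon form.
R2 ← R2 + R1: [0, 2, 3, 0]
R3 ← R3 − (3/2)·R1: [0, -4, -6, 0]
R5 ← R5 + (3)·R1: [0, 4, 6, 0]
R6 ← R6 + (1/2)·R1: [0, 2, 3, 0]
R3 ← R3 + (2)·R2: [0, 0, 0, 0]
R4 ← R4 − R2: [0, 0, 0, 0]
R5 ← R5 − (2)·R2: [0, 0, 0, 0]
R6 ← R6 − R2: [0, 0, 0, 0]
2 nonzero rows, so rank(P) = 2.
P has 4 columns; by rank–nullity, nullity = 4 − 2 = 2.

2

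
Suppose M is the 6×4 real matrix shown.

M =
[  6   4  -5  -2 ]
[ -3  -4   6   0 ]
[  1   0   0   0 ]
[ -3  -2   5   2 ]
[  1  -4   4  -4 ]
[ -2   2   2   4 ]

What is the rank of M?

4

Row reduce to echelon form.
R2 ← R2 + (1/2)·R1: [0, -2, 7/2, -1]
R3 ← R3 − (1/6)·R1: [0, -2/3, 5/6, 1/3]
R4 ← R4 + (1/2)·R1: [0, 0, 5/2, 1]
R5 ← R5 − (1/6)·R1: [0, -14/3, 29/6, -11/3]
R6 ← R6 + (1/3)·R1: [0, 10/3, 1/3, 10/3]
R3 ← R3 − (1/3)·R2: [0, 0, -1/3, 2/3]
R5 ← R5 − (7/3)·R2: [0, 0, -10/3, -4/3]
R6 ← R6 + (5/3)·R2: [0, 0, 37/6, 5/3]
R4 ← R4 + (15/2)·R3: [0, 0, 0, 6]
R5 ← R5 − (10)·R3: [0, 0, 0, -8]
R6 ← R6 + (37/2)·R3: [0, 0, 0, 14]
R5 ← R5 + (4/3)·R4: [0, 0, 0, 0]
R6 ← R6 − (7/3)·R4: [0, 0, 0, 0]
Echelon form has 4 nonzero rows, so rank(M) = 4.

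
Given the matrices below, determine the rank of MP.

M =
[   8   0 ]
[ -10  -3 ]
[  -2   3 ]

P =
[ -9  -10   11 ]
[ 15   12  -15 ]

2

First compute MP:
[[-72, -80,  88],
 [ 45,  64, -65],
 [ 63,  56, -67]]
Now row reduce the product.
R2 ← R2 + (5/8)·R1: [0, 14, -10]
R3 ← R3 + (7/8)·R1: [0, -14, 10]
R3 ← R3 + R2: [0, 0, 0]
2 nonzero rows, so rank(MP) = 2.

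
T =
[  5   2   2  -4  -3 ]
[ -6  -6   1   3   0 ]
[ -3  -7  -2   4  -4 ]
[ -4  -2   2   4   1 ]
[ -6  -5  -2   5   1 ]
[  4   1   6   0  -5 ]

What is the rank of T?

Row reduce to echelon form.
R2 ← R2 + (6/5)·R1: [0, -18/5, 17/5, -9/5, -18/5]
R3 ← R3 + (3/5)·R1: [0, -29/5, -4/5, 8/5, -29/5]
R4 ← R4 + (4/5)·R1: [0, -2/5, 18/5, 4/5, -7/5]
R5 ← R5 + (6/5)·R1: [0, -13/5, 2/5, 1/5, -13/5]
R6 ← R6 − (4/5)·R1: [0, -3/5, 22/5, 16/5, -13/5]
R3 ← R3 − (29/18)·R2: [0, 0, -113/18, 9/2, 0]
R4 ← R4 − (1/9)·R2: [0, 0, 29/9, 1, -1]
R5 ← R5 − (13/18)·R2: [0, 0, -37/18, 3/2, 0]
R6 ← R6 − (1/6)·R2: [0, 0, 23/6, 7/2, -2]
R4 ← R4 + (58/113)·R3: [0, 0, 0, 374/113, -1]
R5 ← R5 − (37/113)·R3: [0, 0, 0, 3/113, 0]
R6 ← R6 + (69/113)·R3: [0, 0, 0, 706/113, -2]
R5 ← R5 − (3/374)·R4: [0, 0, 0, 0, 3/374]
R6 ← R6 − (353/187)·R4: [0, 0, 0, 0, -21/187]
R6 ← R6 + (14)·R5: [0, 0, 0, 0, 0]
Echelon form has 5 nonzero rows, so rank(T) = 5.

5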